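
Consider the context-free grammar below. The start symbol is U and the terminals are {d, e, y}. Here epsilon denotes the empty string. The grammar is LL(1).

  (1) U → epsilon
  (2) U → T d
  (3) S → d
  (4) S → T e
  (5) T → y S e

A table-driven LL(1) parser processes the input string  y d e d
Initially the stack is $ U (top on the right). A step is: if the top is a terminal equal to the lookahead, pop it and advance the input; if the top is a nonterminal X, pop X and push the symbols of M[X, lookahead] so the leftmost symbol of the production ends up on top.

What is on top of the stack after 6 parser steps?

d

     Stack      Input      Action
  1  $ U        y d e d $  expand U → T d
  2  $ d T      y d e d $  expand T → y S e
  3  $ d e S y  y d e d $  match y
  4  $ d e S    d e d $    expand S → d
  5  $ d e d    d e d $    match d
  6  $ d e      e d $      match e
Stack after step 6: $ d (top = d).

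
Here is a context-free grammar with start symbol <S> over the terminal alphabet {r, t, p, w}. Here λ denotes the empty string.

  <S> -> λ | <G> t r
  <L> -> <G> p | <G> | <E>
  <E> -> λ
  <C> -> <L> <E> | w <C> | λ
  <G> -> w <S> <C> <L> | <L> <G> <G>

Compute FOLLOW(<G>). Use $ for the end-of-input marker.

FIRST(<E>) = {λ}
FIRST(<S>) = {λ, w}  (via <G> t r)
FIRST(<L>) = {λ, w}  (via <G> p, <G>, <E>)
FIRST(<C>) = {λ, w}  (via <L> <E>)
FIRST(<G>) = {w}  (via <L> <G> <G>)
FOLLOW(<S>) includes $ since <S> is the start symbol.
FOLLOW(<S>): in <G>->w <S> <C> <L>, <S> is followed by <C> <L> with FIRST {λ, w}; in <G>->w <S> <C> <L>, the suffix after <S> is nullable, so FOLLOW(<S>) ⊇ FOLLOW(<G>) = {p, t, w}. Thus FOLLOW(<S>) = {$, p, t, w}.
FOLLOW(<L>): in <C>-><L> <E>, <L> is followed by <E> with FIRST {λ}; in <C>-><L> <E>, the suffix after <L> is nullable, so FOLLOW(<L>) ⊇ FOLLOW(<C>) = {p, t, w}; in <G>->w <S> <C> <L>, the suffix after <L> is empty, so FOLLOW(<L>) ⊇ FOLLOW(<G>) = {p, t, w}; in <G>-><L> <G> <G>, <L> is followed by <G> <G> with FIRST {w}. Thus FOLLOW(<L>) = {p, t, w}.
FOLLOW(<G>): in <S>-><G> t r, <G> is followed by t r with FIRST {t}; in <L>-><G> p, <G> is followed by p with FIRST {p}; in <L>-><G>, the suffix after <G> is empty, so FOLLOW(<G>) ⊇ FOLLOW(<L>) = {p, t, w}; in <G>-><L> <G> <G> (occurrence 1), <G> is followed by <G> with FIRST {w}; in <G>-><L> <G> <G> (occurrence 2), the suffix after <G> is empty (adds nothing new). Thus FOLLOW(<G>) = {p, t, w}.
FOLLOW(<C>): in <C>->w <C>, the suffix after <C> is empty (adds nothing new); in <G>->w <S> <C> <L>, <C> is followed by <L> with FIRST {λ, w}; in <G>->w <S> <C> <L>, the suffix after <C> is nullable, so FOLLOW(<C>) ⊇ FOLLOW(<G>) = {p, t, w}. Thus FOLLOW(<C>) = {p, t, w}.
FOLLOW(<E>): in <L>-><E>, the suffix after <E> is empty, so FOLLOW(<E>) ⊇ FOLLOW(<L>) = {p, t, w}; in <C>-><L> <E>, the suffix after <E> is empty, so FOLLOW(<E>) ⊇ FOLLOW(<C>) = {p, t, w}. Thus FOLLOW(<E>) = {p, t, w}.

{p, t, w}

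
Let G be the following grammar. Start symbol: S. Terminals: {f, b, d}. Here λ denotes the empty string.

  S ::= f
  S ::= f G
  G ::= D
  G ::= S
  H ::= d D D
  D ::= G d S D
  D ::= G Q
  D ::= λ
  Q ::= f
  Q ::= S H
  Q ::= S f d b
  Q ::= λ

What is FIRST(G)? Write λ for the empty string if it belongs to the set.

{λ, d, f}

FIRST(S): from S::=f we get {f}; from S::=f G we get {f}. So FIRST(S) = {f}.
FIRST(H): from H::=d D D we get {d}. So FIRST(H) = {d}.
FIRST(Q): from Q::=f we get {f}; from Q::=S H we get {f}; from Q::=S f d b we get {f}; from Q::=λ we get {λ}. So FIRST(Q) = {λ, f}.
FIRST(G): from G::=D we get {λ, d, f}; from G::=S we get {f}. So FIRST(G) = {λ, d, f}.
FIRST(D): from D::=G d S D we get {d, f}; from D::=G Q we get {λ, d, f}; from D::=λ we get {λ}. So FIRST(D) = {λ, d, f}.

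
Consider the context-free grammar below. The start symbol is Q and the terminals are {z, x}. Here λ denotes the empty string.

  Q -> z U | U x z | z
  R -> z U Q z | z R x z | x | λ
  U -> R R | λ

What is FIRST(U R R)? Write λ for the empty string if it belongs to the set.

{λ, x, z}

FIRST(R) = {λ, x, z}
FIRST(U) = {λ, x, z}  (via R R)
FIRST(Q) = {x, z}  (via U x z)
FIRST(U R R): take FIRST of each symbol in turn, carrying on past any symbol whose FIRST contains λ; result {λ, x, z}.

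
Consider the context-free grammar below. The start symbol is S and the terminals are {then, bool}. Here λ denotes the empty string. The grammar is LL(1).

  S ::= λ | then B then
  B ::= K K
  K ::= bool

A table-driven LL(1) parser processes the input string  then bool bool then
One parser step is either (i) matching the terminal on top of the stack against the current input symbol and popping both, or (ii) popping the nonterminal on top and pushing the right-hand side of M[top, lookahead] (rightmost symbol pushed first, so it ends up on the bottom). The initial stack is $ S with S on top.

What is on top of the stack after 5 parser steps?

K

     Stack          Input                  Action
  1  $ S            then bool bool then $  expand S ::= then B then
  2  $ then B then  then bool bool then $  match then
  3  $ then B       bool bool then $       expand B ::= K K
  4  $ then K K     bool bool then $       expand K ::= bool
  5  $ then K bool  bool bool then $       match bool
Stack after step 5: $ then K (top = K).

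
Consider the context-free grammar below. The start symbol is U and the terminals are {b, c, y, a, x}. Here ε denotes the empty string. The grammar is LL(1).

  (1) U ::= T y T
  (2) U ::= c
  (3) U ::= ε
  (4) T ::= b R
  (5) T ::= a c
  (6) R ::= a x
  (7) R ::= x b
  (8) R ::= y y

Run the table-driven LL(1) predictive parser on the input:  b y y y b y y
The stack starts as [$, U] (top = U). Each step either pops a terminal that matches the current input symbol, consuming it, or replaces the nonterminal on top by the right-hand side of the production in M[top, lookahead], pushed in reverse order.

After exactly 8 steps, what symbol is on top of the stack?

b

     Stack      Input            Action
  1  $ U        b y y y b y y $  expand U ::= T y T
  2  $ T y T    b y y y b y y $  expand T ::= b R
  3  $ T y R b  b y y y b y y $  match b
  4  $ T y R    y y y b y y $    expand R ::= y y
  5  $ T y y y  y y y b y y $    match y
  6  $ T y y    y y b y y $      match y
  7  $ T y      y b y y $        match y
  8  $ T        b y y $          expand T ::= b R
Stack after step 8: $ R b (top = b).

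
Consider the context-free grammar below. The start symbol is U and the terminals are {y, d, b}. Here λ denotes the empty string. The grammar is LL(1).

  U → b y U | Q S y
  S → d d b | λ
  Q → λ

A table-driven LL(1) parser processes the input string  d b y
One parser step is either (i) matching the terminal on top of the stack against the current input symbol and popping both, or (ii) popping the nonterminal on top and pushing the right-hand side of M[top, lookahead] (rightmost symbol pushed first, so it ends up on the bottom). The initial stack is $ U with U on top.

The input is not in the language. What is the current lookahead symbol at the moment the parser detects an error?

     Stack      Input    Action
  1  $ U        d b y $  expand U → Q S y
  2  $ y S Q    d b y $  expand Q → λ
  3  $ y S      d b y $  expand S → d d b
  4  $ y b d d  d b y $  match d
  5  $ y b d    b y $    error: top is terminal d but lookahead is b

b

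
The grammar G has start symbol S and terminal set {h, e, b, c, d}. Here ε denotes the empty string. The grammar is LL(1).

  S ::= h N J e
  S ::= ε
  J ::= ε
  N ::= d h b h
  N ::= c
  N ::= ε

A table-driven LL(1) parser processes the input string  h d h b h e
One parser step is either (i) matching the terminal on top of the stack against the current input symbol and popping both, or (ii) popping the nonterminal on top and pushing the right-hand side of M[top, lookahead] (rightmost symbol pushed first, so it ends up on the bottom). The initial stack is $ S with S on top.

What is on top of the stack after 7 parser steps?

step 1: stack=$ S  input=h d h b h e $  — expand S ::= h N J e
step 2: stack=$ e J N h  input=h d h b h e $  — match h
step 3: stack=$ e J N  input=d h b h e $  — expand N ::= d h b h
step 4: stack=$ e J h b h d  input=d h b h e $  — match d
step 5: stack=$ e J h b h  input=h b h e $  — match h
step 6: stack=$ e J h b  input=b h e $  — match b
step 7: stack=$ e J h  input=h e $  — match h
Stack after step 7: $ e J (top = J).

J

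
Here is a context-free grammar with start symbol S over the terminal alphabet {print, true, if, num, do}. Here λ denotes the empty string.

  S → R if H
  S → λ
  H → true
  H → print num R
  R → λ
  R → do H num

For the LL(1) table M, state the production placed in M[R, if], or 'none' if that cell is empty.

R → λ

FIRST(H) = {print, true}
FIRST(R) = {λ, do}
FIRST(S) = {λ, do, if}  (via R if H)
FOLLOW(S) includes $ since S is the start symbol.
FOLLOW(H): in S→R if H, the suffix after H is empty, so FOLLOW(H) ⊇ FOLLOW(S) = {$}; in R→do H num, H is followed by num with FIRST {num}. Thus FOLLOW(H) = {$, num}.
FOLLOW(R): in S→R if H, R is followed by if H with FIRST {if}; in H→print num R, the suffix after R is empty, so FOLLOW(R) ⊇ FOLLOW(H) = {$, num}. Thus FOLLOW(R) = {$, if, num}.
For R → λ: FIRST(λ) = {λ}, so it goes in M[R, t] for t ∈ {}; since λ ∈ FIRST, also for every t ∈ FOLLOW(R) = {$, if, num}.
For R → do H num: FIRST(do H num) = {do}, so it goes in M[R, t] for t ∈ {do}.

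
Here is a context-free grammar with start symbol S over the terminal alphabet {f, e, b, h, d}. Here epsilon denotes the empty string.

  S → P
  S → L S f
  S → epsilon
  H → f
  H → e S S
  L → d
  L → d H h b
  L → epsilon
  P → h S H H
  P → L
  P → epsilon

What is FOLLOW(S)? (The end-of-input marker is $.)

FIRST(H) = {e, f}
FIRST(L) = {epsilon, d}
FIRST(P) = {epsilon, d, h}  (via L)
FIRST(S) = {epsilon, d, f, h}  (via P, L S f)
FOLLOW(S) includes $ since S is the start symbol.
FOLLOW(S): in S→L S f, S is followed by f with FIRST {f}; in H→e S S (occurrence 1), S is followed by S with FIRST {epsilon, d, f, h}; in H→e S S (occurrence 1), the suffix after S is nullable, so FOLLOW(S) ⊇ FOLLOW(H) = {$, d, e, f, h}; in H→e S S (occurrence 2), the suffix after S is empty, so FOLLOW(S) ⊇ FOLLOW(H) = {$, d, e, f, h}; in P→h S H H, S is followed by H H with FIRST {e, f}. Thus FOLLOW(S) = {$, d, e, f, h}.
FOLLOW(P): in S→P, the suffix after P is empty, so FOLLOW(P) ⊇ FOLLOW(S) = {$, d, e, f, h}. Thus FOLLOW(P) = {$, d, e, f, h}.
FOLLOW(H): in L→d H h b, H is followed by h b with FIRST {h}; in P→h S H H (occurrence 1), H is followed by H with FIRST {e, f}; in P→h S H H (occurrence 2), the suffix after H is empty, so FOLLOW(H) ⊇ FOLLOW(P) = {$, d, e, f, h}. Thus FOLLOW(H) = {$, d, e, f, h}.
FOLLOW(L): in S→L S f, L is followed by S f with FIRST {d, f, h}; in P→L, the suffix after L is empty, so FOLLOW(L) ⊇ FOLLOW(P) = {$, d, e, f, h}. Thus FOLLOW(L) = {$, d, e, f, h}.

{$, d, e, f, h}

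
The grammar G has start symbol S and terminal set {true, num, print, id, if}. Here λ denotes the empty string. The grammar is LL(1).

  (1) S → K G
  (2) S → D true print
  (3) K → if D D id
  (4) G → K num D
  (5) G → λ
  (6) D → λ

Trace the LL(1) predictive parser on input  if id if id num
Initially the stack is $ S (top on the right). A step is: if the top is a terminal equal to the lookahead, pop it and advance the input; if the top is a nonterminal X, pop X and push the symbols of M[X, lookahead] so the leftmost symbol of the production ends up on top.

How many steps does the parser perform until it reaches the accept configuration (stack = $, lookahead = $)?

      Stack              Input              Action
   1  $ S                if id if id num $  expand S → K G
   2  $ G K              if id if id num $  expand K → if D D id
   3  $ G id D D if      if id if id num $  match if
   4  $ G id D D         id if id num $     expand D → λ
   5  $ G id D           id if id num $     expand D → λ
   6  $ G id             id if id num $     match id
   7  $ G                if id num $        expand G → K num D
   8  $ D num K          if id num $        expand K → if D D id
   9  $ D num id D D if  if id num $        match if
  10  $ D num id D D     id num $           expand D → λ
  11  $ D num id D       id num $           expand D → λ
  12  $ D num id         id num $           match id
  13  $ D num            num $              match num
  14  $ D                $                  expand D → λ
Accept reached after 14 steps.

14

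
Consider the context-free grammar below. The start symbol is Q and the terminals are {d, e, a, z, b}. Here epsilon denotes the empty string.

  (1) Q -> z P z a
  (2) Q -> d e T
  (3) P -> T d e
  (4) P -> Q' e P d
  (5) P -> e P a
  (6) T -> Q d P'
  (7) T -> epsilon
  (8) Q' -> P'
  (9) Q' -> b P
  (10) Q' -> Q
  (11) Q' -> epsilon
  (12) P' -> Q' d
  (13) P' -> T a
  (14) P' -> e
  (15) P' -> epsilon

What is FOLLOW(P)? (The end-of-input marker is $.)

{a, d, e, z}

FIRST(Q) = {d, z}
FIRST(T) = {epsilon, d, z}  (via Q d P')
FIRST(P) = {a, b, d, e, z}  (via T d e, Q' e P d)
FIRST(Q') = {epsilon, a, b, d, e, z}  (via P', Q)
FIRST(P') = {epsilon, a, b, d, e, z}  (via Q' d, T a)
FOLLOW(Q) includes $ since Q is the start symbol.
FOLLOW(Q'): in P->Q' e P d, Q' is followed by e P d with FIRST {e}; in P'->Q' d, Q' is followed by d with FIRST {d}. Thus FOLLOW(Q') = {d, e}.
FOLLOW(Q): in T->Q d P', Q is followed by d P' with FIRST {d}; in Q'->Q, the suffix after Q is empty, so FOLLOW(Q) ⊇ FOLLOW(Q') = {d, e}. Thus FOLLOW(Q) = {$, d, e}.
FOLLOW(P): in Q->z P z a, P is followed by z a with FIRST {z}; in P->Q' e P d, P is followed by d with FIRST {d}; in P->e P a, P is followed by a with FIRST {a}; in Q'->b P, the suffix after P is empty, so FOLLOW(P) ⊇ FOLLOW(Q') = {d, e}. Thus FOLLOW(P) = {a, d, e, z}.
FOLLOW(T): in Q->d e T, the suffix after T is empty, so FOLLOW(T) ⊇ FOLLOW(Q) = {$, d, e}; in P->T d e, T is followed by d e with FIRST {d}; in P'->T a, T is followed by a with FIRST {a}. Thus FOLLOW(T) = {$, a, d, e}.
FOLLOW(P'): in T->Q d P', the suffix after P' is empty, so FOLLOW(P') ⊇ FOLLOW(T) = {$, a, d, e}; in Q'->P', the suffix after P' is empty, so FOLLOW(P') ⊇ FOLLOW(Q') = {d, e}. Thus FOLLOW(P') = {$, a, d, e}.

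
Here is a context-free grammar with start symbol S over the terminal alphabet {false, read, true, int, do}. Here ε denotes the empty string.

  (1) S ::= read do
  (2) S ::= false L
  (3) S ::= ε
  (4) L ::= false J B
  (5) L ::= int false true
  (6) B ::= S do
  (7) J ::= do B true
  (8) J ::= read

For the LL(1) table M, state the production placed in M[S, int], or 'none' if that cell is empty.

FIRST(S): from S::=read do we get {read}; from S::=false L we get {false}; from S::=ε we get {ε}. So FIRST(S) = {ε, false, read}.
FIRST(L): from L::=false J B we get {false}; from L::=int false true we get {int}. So FIRST(L) = {false, int}.
FIRST(J): from J::=do B true we get {do}; from J::=read we get {read}. So FIRST(J) = {do, read}.
FIRST(B): from B::=S do we get {do, false, read}. So FIRST(B) = {do, false, read}.
FOLLOW(S) includes $ since S is the start symbol.
FOLLOW(S): in B::=S do, S is followed by do with FIRST {do}. Thus FOLLOW(S) = {$, do}.
For S ::= read do: FIRST(read do) = {read}, so it goes in M[S, t] for t ∈ {read}.
For S ::= false L: FIRST(false L) = {false}, so it goes in M[S, t] for t ∈ {false}.
For S ::= ε: FIRST(ε) = {ε}, so it goes in M[S, t] for t ∈ {}; since ε ∈ FIRST, also for every t ∈ FOLLOW(S) = {$, do}.
None of these place a production in M[S, int].

none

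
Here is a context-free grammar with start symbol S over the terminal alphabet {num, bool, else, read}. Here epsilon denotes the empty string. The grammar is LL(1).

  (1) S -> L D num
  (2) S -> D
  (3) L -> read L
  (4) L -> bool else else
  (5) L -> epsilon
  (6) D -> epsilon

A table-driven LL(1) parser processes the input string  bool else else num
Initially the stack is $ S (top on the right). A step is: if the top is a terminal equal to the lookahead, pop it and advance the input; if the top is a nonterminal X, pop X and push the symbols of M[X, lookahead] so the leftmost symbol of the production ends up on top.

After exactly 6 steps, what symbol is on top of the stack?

step 1: stack=$ S  input=bool else else num $  — expand S -> L D num
step 2: stack=$ num D L  input=bool else else num $  — expand L -> bool else else
step 3: stack=$ num D else else bool  input=bool else else num $  — match bool
step 4: stack=$ num D else else  input=else else num $  — match else
step 5: stack=$ num D else  input=else num $  — match else
step 6: stack=$ num D  input=num $  — expand D -> epsilon
Stack after step 6: $ num (top = num).

num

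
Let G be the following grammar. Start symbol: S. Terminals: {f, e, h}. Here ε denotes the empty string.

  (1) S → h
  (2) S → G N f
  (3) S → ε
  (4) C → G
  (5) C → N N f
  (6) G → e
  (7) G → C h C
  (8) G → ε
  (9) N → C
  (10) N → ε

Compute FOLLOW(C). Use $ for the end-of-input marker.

{e, f, h}

FIRST(S): from S→h we get {h}; from S→G N f we get {e, f, h}; from S→ε we get {ε}. So FIRST(S) = {ε, e, f, h}.
FIRST(C): from C→G we get {ε, e, f, h}; from C→N N f we get {e, f, h}. So FIRST(C) = {ε, e, f, h}.
FIRST(G): from G→e we get {e}; from G→C h C we get {e, f, h}; from G→ε we get {ε}. So FIRST(G) = {ε, e, f, h}.
FIRST(N): from N→C we get {ε, e, f, h}; from N→ε we get {ε}. So FIRST(N) = {ε, e, f, h}.
FOLLOW(S) includes $ since S is the start symbol.
FOLLOW(S): S appears on no right-hand side. Thus FOLLOW(S) = {$}.
FOLLOW(N): in S→G N f, N is followed by f with FIRST {f}; in C→N N f (occurrence 1), N is followed by N f with FIRST {e, f, h}; in C→N N f (occurrence 2), N is followed by f with FIRST {f}. Thus FOLLOW(N) = {e, f, h}.
FOLLOW(C): in G→C h C (occurrence 1), C is followed by h C with FIRST {h}; in G→C h C (occurrence 2), the suffix after C is empty, so FOLLOW(C) ⊇ FOLLOW(G) = {e, f, h}; in N→C, the suffix after C is empty, so FOLLOW(C) ⊇ FOLLOW(N) = {e, f, h}. Thus FOLLOW(C) = {e, f, h}.
FOLLOW(G): in S→G N f, G is followed by N f with FIRST {e, f, h}; in C→G, the suffix after G is empty, so FOLLOW(G) ⊇ FOLLOW(C) = {e, f, h}. Thus FOLLOW(G) = {e, f, h}.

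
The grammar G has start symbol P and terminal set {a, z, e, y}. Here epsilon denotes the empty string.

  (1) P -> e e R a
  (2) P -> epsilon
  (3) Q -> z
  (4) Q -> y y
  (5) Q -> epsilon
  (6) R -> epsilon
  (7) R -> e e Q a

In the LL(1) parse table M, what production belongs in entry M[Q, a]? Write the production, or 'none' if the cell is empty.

FIRST(P): from P->e e R a we get {e}; from P->epsilon we get {epsilon}. So FIRST(P) = {epsilon, e}.
FIRST(Q): from Q->z we get {z}; from Q->y y we get {y}; from Q->epsilon we get {epsilon}. So FIRST(Q) = {epsilon, y, z}.
FIRST(R): from R->epsilon we get {epsilon}; from R->e e Q a we get {e}. So FIRST(R) = {epsilon, e}.
FOLLOW(P) includes $ since P is the start symbol.
FOLLOW(Q): in R->e e Q a, Q is followed by a with FIRST {a}. Thus FOLLOW(Q) = {a}.
For Q -> z: FIRST(z) = {z}, so it goes in M[Q, t] for t ∈ {z}.
For Q -> y y: FIRST(y y) = {y}, so it goes in M[Q, t] for t ∈ {y}.
For Q -> epsilon: FIRST(epsilon) = {epsilon}, so it goes in M[Q, t] for t ∈ {}; since epsilon ∈ FIRST, also for every t ∈ FOLLOW(Q) = {a}.

Q -> epsilon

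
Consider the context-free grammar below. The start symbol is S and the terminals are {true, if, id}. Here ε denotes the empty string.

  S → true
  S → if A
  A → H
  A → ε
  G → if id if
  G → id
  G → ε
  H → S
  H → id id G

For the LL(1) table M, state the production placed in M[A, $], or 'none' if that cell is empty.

A → ε

FIRST(S) = {if, true}
FIRST(G) = {ε, id, if}
FIRST(H) = {id, if, true}  (via S)
FIRST(A) = {ε, id, if, true}  (via H)
FOLLOW(S) includes $ since S is the start symbol.
FOLLOW(S): in H→S, the suffix after S is empty, so FOLLOW(S) ⊇ FOLLOW(H) = {$}. Thus FOLLOW(S) = {$}.
FOLLOW(A): in S→if A, the suffix after A is empty, so FOLLOW(A) ⊇ FOLLOW(S) = {$}. Thus FOLLOW(A) = {$}.
For A → H: FIRST(H) = {id, if, true}, so it goes in M[A, t] for t ∈ {id, if, true}.
For A → ε: FIRST(ε) = {ε}, so it goes in M[A, t] for t ∈ {}; since ε ∈ FIRST, also for every t ∈ FOLLOW(A) = {$}.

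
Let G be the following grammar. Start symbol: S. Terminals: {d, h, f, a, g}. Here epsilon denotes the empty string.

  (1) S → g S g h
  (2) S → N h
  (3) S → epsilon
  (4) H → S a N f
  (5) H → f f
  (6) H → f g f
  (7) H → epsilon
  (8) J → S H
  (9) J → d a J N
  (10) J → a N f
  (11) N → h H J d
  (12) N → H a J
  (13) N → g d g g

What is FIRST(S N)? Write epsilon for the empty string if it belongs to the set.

FIRST(S): from S→g S g h we get {g}; from S→N h we get {a, f, g, h}; from S→epsilon we get {epsilon}. So FIRST(S) = {epsilon, a, f, g, h}.
FIRST(H): from H→S a N f we get {a, f, g, h}; from H→f f we get {f}; from H→f g f we get {f}; from H→epsilon we get {epsilon}. So FIRST(H) = {epsilon, a, f, g, h}.
FIRST(J): from J→S H we get {epsilon, a, f, g, h}; from J→d a J N we get {d}; from J→a N f we get {a}. So FIRST(J) = {epsilon, a, d, f, g, h}.
FIRST(N): from N→h H J d we get {h}; from N→H a J we get {a, f, g, h}; from N→g d g g we get {g}. So FIRST(N) = {a, f, g, h}.
FIRST(S N): take FIRST of each symbol in turn, carrying on past any symbol whose FIRST contains epsilon; result {a, f, g, h}.

{a, f, g, h}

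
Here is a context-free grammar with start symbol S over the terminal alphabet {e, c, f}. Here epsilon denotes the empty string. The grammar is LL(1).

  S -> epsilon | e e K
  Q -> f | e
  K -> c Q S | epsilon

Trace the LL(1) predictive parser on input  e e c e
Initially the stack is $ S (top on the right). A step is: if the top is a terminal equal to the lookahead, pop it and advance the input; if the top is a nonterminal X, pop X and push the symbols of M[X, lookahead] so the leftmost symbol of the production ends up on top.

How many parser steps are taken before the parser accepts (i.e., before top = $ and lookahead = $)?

8

step 1: stack=$ S  input=e e c e $  — expand S -> e e K
step 2: stack=$ K e e  input=e e c e $  — match e
step 3: stack=$ K e  input=e c e $  — match e
step 4: stack=$ K  input=c e $  — expand K -> c Q S
step 5: stack=$ S Q c  input=c e $  — match c
step 6: stack=$ S Q  input=e $  — expand Q -> e
step 7: stack=$ S e  input=e $  — match e
step 8: stack=$ S  input=$  — expand S -> epsilon
Accept reached after 8 steps.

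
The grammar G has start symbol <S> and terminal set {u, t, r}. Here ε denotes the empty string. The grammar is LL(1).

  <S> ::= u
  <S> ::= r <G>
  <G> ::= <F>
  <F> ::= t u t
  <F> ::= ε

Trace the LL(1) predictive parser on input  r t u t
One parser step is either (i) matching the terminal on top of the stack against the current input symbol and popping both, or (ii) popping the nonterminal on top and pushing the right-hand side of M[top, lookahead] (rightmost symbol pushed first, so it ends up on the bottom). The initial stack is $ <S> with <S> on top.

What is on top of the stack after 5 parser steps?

     Stack    Input      Action
  1  $ <S>    r t u t $  expand <S> ::= r <G>
  2  $ <G> r  r t u t $  match r
  3  $ <G>    t u t $    expand <G> ::= <F>
  4  $ <F>    t u t $    expand <F> ::= t u t
  5  $ t u t  t u t $    match t
Stack after step 5: $ t u (top = u).

u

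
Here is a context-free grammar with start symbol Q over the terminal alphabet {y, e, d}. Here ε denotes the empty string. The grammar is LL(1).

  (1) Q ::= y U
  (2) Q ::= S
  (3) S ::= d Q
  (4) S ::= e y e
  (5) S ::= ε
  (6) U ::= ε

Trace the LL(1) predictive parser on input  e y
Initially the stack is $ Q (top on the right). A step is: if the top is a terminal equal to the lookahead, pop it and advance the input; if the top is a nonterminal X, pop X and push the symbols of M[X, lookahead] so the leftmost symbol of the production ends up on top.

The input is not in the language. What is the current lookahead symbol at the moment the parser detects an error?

     Stack    Input  Action
  1  $ Q      e y $  expand Q ::= S
  2  $ S      e y $  expand S ::= e y e
  3  $ e y e  e y $  match e
  4  $ e y    y $    match y
  5  $ e      $      error: top is terminal e but lookahead is $

$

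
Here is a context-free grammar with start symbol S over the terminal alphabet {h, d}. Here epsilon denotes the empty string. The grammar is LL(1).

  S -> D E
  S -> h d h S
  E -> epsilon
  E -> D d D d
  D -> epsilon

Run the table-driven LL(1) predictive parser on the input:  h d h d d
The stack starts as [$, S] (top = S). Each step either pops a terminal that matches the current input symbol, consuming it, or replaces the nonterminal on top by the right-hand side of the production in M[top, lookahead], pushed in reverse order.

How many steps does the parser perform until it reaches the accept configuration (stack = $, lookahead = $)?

11

step 1: stack=$ S  input=h d h d d $  — expand S -> h d h S
step 2: stack=$ S h d h  input=h d h d d $  — match h
step 3: stack=$ S h d  input=d h d d $  — match d
step 4: stack=$ S h  input=h d d $  — match h
step 5: stack=$ S  input=d d $  — expand S -> D E
step 6: stack=$ E D  input=d d $  — expand D -> epsilon
step 7: stack=$ E  input=d d $  — expand E -> D d D d
step 8: stack=$ d D d D  input=d d $  — expand D -> epsilon
step 9: stack=$ d D d  input=d d $  — match d
step 10: stack=$ d D  input=d $  — expand D -> epsilon
step 11: stack=$ d  input=d $  — match d
Accept reached after 11 steps.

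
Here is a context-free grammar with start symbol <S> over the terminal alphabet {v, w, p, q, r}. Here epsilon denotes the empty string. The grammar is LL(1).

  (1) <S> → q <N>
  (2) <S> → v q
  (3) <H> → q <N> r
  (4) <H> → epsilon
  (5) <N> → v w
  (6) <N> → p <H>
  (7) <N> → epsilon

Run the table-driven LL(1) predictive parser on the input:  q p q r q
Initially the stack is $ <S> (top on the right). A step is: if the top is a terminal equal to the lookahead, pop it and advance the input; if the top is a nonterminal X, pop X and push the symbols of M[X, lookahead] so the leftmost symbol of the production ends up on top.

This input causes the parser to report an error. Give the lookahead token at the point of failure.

q

step 1: stack=$ <S>  input=q p q r q $  — expand <S> → q <N>
step 2: stack=$ <N> q  input=q p q r q $  — match q
step 3: stack=$ <N>  input=p q r q $  — expand <N> → p <H>
step 4: stack=$ <H> p  input=p q r q $  — match p
step 5: stack=$ <H>  input=q r q $  — expand <H> → q <N> r
step 6: stack=$ r <N> q  input=q r q $  — match q
step 7: stack=$ r <N>  input=r q $  — expand <N> → epsilon
step 8: stack=$ r  input=r q $  — match r
step 9: stack=$  input=q $  — error: stack empty but input remains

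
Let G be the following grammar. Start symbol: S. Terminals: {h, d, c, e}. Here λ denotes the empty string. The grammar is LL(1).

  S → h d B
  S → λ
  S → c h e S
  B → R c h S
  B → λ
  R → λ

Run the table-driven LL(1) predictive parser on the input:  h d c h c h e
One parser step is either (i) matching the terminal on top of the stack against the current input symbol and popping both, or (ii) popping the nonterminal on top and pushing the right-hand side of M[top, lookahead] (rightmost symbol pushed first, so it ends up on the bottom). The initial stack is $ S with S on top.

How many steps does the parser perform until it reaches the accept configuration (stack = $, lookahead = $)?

step 1: stack=$ S  input=h d c h c h e $  — expand S → h d B
step 2: stack=$ B d h  input=h d c h c h e $  — match h
step 3: stack=$ B d  input=d c h c h e $  — match d
step 4: stack=$ B  input=c h c h e $  — expand B → R c h S
step 5: stack=$ S h c R  input=c h c h e $  — expand R → λ
step 6: stack=$ S h c  input=c h c h e $  — match c
step 7: stack=$ S h  input=h c h e $  — match h
step 8: stack=$ S  input=c h e $  — expand S → c h e S
step 9: stack=$ S e h c  input=c h e $  — match c
step 10: stack=$ S e h  input=h e $  — match h
step 11: stack=$ S e  input=e $  — match e
step 12: stack=$ S  input=$  — expand S → λ
Accept reached after 12 steps.

12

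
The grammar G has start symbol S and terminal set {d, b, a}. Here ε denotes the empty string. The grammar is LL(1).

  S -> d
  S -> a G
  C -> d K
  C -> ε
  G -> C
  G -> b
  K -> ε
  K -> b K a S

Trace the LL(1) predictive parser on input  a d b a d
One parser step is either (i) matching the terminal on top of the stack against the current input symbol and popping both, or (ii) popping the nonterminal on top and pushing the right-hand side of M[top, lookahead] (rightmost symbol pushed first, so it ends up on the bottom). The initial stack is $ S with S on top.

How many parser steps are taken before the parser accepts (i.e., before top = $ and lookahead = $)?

11

step 1: stack=$ S  input=a d b a d $  — expand S -> a G
step 2: stack=$ G a  input=a d b a d $  — match a
step 3: stack=$ G  input=d b a d $  — expand G -> C
step 4: stack=$ C  input=d b a d $  — expand C -> d K
step 5: stack=$ K d  input=d b a d $  — match d
step 6: stack=$ K  input=b a d $  — expand K -> b K a S
step 7: stack=$ S a K b  input=b a d $  — match b
step 8: stack=$ S a K  input=a d $  — expand K -> ε
step 9: stack=$ S a  input=a d $  — match a
step 10: stack=$ S  input=d $  — expand S -> d
step 11: stack=$ d  input=d $  — match d
Accept reached after 11 steps.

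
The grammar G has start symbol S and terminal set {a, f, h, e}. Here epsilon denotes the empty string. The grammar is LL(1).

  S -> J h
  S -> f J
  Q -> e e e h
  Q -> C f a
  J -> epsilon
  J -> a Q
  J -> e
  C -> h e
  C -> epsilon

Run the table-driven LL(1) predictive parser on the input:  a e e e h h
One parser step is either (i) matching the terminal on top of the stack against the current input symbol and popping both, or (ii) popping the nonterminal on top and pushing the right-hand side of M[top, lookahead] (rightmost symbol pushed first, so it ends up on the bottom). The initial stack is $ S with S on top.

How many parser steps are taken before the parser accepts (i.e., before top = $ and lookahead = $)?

9

step 1: stack=$ S  input=a e e e h h $  — expand S -> J h
step 2: stack=$ h J  input=a e e e h h $  — expand J -> a Q
step 3: stack=$ h Q a  input=a e e e h h $  — match a
step 4: stack=$ h Q  input=e e e h h $  — expand Q -> e e e h
step 5: stack=$ h h e e e  input=e e e h h $  — match e
step 6: stack=$ h h e e  input=e e h h $  — match e
step 7: stack=$ h h e  input=e h h $  — match e
step 8: stack=$ h h  input=h h $  — match h
step 9: stack=$ h  input=h $  — match h
Accept reached after 9 steps.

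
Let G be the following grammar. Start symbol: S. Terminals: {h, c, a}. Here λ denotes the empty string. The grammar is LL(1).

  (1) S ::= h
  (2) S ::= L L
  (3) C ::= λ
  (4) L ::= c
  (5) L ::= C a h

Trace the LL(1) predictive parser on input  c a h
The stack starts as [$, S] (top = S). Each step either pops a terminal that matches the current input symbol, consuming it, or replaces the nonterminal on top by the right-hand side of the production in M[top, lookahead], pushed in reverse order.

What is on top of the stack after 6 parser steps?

h

     Stack    Input    Action
  1  $ S      c a h $  expand S ::= L L
  2  $ L L    c a h $  expand L ::= c
  3  $ L c    c a h $  match c
  4  $ L      a h $    expand L ::= C a h
  5  $ h a C  a h $    expand C ::= λ
  6  $ h a    a h $    match a
Stack after step 6: $ h (top = h).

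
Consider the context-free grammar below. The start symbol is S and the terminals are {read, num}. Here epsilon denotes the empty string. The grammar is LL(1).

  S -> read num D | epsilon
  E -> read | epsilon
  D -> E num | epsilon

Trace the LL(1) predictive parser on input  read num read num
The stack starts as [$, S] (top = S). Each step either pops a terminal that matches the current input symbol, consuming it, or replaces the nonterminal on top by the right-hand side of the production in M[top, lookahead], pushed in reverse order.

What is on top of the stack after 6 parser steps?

num

step 1: stack=$ S  input=read num read num $  — expand S -> read num D
step 2: stack=$ D num read  input=read num read num $  — match read
step 3: stack=$ D num  input=num read num $  — match num
step 4: stack=$ D  input=read num $  — expand D -> E num
step 5: stack=$ num E  input=read num $  — expand E -> read
step 6: stack=$ num read  input=read num $  — match read
Stack after step 6: $ num (top = num).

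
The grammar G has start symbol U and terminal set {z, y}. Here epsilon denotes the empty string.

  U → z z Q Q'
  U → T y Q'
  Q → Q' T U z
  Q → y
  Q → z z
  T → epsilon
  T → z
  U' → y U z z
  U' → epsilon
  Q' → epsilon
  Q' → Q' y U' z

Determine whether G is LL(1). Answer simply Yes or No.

No

FIRST(U) = {y, z}
FIRST(Q) = {y, z}
FIRST(T) = {epsilon, z}
FIRST(U') = {epsilon, y}
FIRST(Q') = {epsilon, y}
FOLLOW(U) = {$, z}
FOLLOW(Q) = {$, y, z}
FOLLOW(T) = {y, z}
FOLLOW(U') = {z}
FOLLOW(Q') = {$, y, z}
Cell M[Q, y] receives both Q → Q' T U z and Q → y — the grammar is not LL(1).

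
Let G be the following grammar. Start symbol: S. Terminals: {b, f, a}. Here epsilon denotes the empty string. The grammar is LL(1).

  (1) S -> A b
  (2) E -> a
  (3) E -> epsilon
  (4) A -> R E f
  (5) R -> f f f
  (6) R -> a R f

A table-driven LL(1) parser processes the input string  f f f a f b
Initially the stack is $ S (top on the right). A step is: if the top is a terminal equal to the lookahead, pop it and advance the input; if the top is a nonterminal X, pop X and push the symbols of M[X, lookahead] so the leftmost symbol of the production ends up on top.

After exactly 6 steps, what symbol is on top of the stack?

step 1: stack=$ S  input=f f f a f b $  — expand S -> A b
step 2: stack=$ b A  input=f f f a f b $  — expand A -> R E f
step 3: stack=$ b f E R  input=f f f a f b $  — expand R -> f f f
step 4: stack=$ b f E f f f  input=f f f a f b $  — match f
step 5: stack=$ b f E f f  input=f f a f b $  — match f
step 6: stack=$ b f E f  input=f a f b $  — match f
Stack after step 6: $ b f E (top = E).

E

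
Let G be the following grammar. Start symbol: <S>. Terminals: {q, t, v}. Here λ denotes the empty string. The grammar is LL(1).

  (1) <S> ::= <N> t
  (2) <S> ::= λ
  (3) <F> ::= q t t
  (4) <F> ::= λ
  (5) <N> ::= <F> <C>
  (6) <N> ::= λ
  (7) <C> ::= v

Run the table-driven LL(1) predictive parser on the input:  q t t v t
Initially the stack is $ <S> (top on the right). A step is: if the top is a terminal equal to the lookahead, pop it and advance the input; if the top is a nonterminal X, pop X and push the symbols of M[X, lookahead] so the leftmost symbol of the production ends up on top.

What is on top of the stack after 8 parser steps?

t

     Stack          Input        Action
  1  $ <S>          q t t v t $  expand <S> ::= <N> t
  2  $ t <N>        q t t v t $  expand <N> ::= <F> <C>
  3  $ t <C> <F>    q t t v t $  expand <F> ::= q t t
  4  $ t <C> t t q  q t t v t $  match q
  5  $ t <C> t t    t t v t $    match t
  6  $ t <C> t      t v t $      match t
  7  $ t <C>        v t $        expand <C> ::= v
  8  $ t v          v t $        match v
Stack after step 8: $ t (top = t).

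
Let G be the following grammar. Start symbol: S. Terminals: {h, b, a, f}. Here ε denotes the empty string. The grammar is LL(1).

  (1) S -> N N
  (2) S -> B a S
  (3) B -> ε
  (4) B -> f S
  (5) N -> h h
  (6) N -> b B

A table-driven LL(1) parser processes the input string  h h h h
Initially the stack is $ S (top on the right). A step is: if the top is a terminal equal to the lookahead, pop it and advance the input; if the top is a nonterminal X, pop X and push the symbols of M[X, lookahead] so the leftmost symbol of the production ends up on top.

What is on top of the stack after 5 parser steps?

h

step 1: stack=$ S  input=h h h h $  — expand S -> N N
step 2: stack=$ N N  input=h h h h $  — expand N -> h h
step 3: stack=$ N h h  input=h h h h $  — match h
step 4: stack=$ N h  input=h h h $  — match h
step 5: stack=$ N  input=h h $  — expand N -> h h
Stack after step 5: $ h h (top = h).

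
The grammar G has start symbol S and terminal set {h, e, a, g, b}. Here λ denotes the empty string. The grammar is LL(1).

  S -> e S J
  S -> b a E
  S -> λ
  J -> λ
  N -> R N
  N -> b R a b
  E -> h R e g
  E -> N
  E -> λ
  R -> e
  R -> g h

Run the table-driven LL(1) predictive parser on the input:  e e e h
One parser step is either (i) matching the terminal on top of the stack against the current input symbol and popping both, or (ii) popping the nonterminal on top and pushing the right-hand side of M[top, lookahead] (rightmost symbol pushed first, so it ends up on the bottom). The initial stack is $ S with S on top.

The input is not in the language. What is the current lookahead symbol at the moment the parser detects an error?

     Stack        Input      Action
  1  $ S          e e e h $  expand S -> e S J
  2  $ J S e      e e e h $  match e
  3  $ J S        e e h $    expand S -> e S J
  4  $ J J S e    e e h $    match e
  5  $ J J S      e h $      expand S -> e S J
  6  $ J J J S e  e h $      match e
  7  $ J J J S    h $        error: M[S, h] is empty

h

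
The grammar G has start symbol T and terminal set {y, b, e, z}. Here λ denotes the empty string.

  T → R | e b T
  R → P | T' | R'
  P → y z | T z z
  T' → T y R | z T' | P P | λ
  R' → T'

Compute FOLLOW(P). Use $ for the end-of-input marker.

FIRST(T) = {λ, e, y, z}  (via R)
FIRST(P) = {e, y, z}  (via T z z)
FIRST(T') = {λ, e, y, z}  (via T y R, P P)
FIRST(R') = {λ, e, y, z}  (via T')
FIRST(R) = {λ, e, y, z}  (via P, T', R')
FOLLOW(T) includes $ since T is the start symbol.
FOLLOW(T): in T→e b T, the suffix after T is empty (adds nothing new); in P→T z z, T is followed by z z with FIRST {z}; in T'→T y R, T is followed by y R with FIRST {y}. Thus FOLLOW(T) = {$, y, z}.
FOLLOW(R): in T→R, the suffix after R is empty, so FOLLOW(R) ⊇ FOLLOW(T) = {$, y, z}; in T'→T y R, the suffix after R is empty, so FOLLOW(R) ⊇ FOLLOW(T') = {$, y, z}. Thus FOLLOW(R) = {$, y, z}.
FOLLOW(R'): in R→R', the suffix after R' is empty, so FOLLOW(R') ⊇ FOLLOW(R) = {$, y, z}. Thus FOLLOW(R') = {$, y, z}.
FOLLOW(T'): in R→T', the suffix after T' is empty, so FOLLOW(T') ⊇ FOLLOW(R) = {$, y, z}; in T'→z T', the suffix after T' is empty (adds nothing new); in R'→T', the suffix after T' is empty, so FOLLOW(T') ⊇ FOLLOW(R') = {$, y, z}. Thus FOLLOW(T') = {$, y, z}.
FOLLOW(P): in R→P, the suffix after P is empty, so FOLLOW(P) ⊇ FOLLOW(R) = {$, y, z}; in T'→P P (occurrence 1), P is followed by P with FIRST {e, y, z}; in T'→P P (occurrence 2), the suffix after P is empty, so FOLLOW(P) ⊇ FOLLOW(T') = {$, y, z}. Thus FOLLOW(P) = {$, e, y, z}.

{$, e, y, z}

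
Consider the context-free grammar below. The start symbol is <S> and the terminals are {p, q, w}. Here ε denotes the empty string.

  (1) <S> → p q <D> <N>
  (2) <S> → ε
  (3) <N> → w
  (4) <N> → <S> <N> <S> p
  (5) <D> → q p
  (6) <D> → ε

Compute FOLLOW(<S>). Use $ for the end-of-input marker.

{$, p, w}

FIRST(<S>): from <S>→p q <D> <N> we get {p}; from <S>→ε we get {ε}. So FIRST(<S>) = {ε, p}.
FIRST(<D>): from <D>→q p we get {q}; from <D>→ε we get {ε}. So FIRST(<D>) = {ε, q}.
FIRST(<N>): from <N>→w we get {w}; from <N>→<S> <N> <S> p we get {p, w}. So FIRST(<N>) = {p, w}.
FOLLOW(<S>) includes $ since <S> is the start symbol.
FOLLOW(<S>): in <N>→<S> <N> <S> p (occurrence 1), <S> is followed by <N> <S> p with FIRST {p, w}; in <N>→<S> <N> <S> p (occurrence 2), <S> is followed by p with FIRST {p}. Thus FOLLOW(<S>) = {$, p, w}.
FOLLOW(<N>): in <S>→p q <D> <N>, the suffix after <N> is empty, so FOLLOW(<N>) ⊇ FOLLOW(<S>) = {$, p, w}; in <N>→<S> <N> <S> p, <N> is followed by <S> p with FIRST {p}. Thus FOLLOW(<N>) = {$, p, w}.
FOLLOW(<D>): in <S>→p q <D> <N>, <D> is followed by <N> with FIRST {p, w}. Thus FOLLOW(<D>) = {p, w}.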